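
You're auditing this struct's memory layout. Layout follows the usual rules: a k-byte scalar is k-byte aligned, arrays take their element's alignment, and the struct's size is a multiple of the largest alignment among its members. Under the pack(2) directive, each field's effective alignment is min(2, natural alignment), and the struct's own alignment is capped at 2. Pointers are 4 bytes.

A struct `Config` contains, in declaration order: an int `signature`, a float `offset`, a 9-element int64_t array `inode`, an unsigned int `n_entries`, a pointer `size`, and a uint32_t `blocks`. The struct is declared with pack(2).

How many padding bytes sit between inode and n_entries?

0

signature at 0 (size 4, align 2) → ends 4
offset at 4 (size 4, align 2) → ends 8
inode at 8 (size 72, align 2) → ends 80
n_entries at 80 (size 4, align 2) → ends 84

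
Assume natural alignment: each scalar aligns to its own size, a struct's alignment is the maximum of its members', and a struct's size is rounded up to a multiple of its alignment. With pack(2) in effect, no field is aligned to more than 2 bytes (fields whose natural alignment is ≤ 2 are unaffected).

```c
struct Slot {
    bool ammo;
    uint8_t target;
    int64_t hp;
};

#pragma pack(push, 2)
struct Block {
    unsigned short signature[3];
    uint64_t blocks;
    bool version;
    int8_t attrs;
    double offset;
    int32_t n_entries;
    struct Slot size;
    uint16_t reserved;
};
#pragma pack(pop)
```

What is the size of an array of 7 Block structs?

Slot: 0..1  ammo  (1B, 1-aligned); 1..2  target  (1B, 1-aligned); 2..8  -- padding (6B); 8..16  hp  (8B, 8-aligned); sizeof = 16, alignof = 8
0..6  signature  (6B, 2-aligned)
6..14  blocks  (8B, 2-aligned)
14..15  version  (1B, 1-aligned)
15..16  attrs  (1B, 1-aligned)
16..24  offset  (8B, 2-aligned)
24..28  n_entries  (4B, 2-aligned)
28..44  size  (16B, 2-aligned)
44..46  reserved  (2B, 2-aligned)
sizeof = 46, alignof = 2
array of 7: 7 × 46 = 322

322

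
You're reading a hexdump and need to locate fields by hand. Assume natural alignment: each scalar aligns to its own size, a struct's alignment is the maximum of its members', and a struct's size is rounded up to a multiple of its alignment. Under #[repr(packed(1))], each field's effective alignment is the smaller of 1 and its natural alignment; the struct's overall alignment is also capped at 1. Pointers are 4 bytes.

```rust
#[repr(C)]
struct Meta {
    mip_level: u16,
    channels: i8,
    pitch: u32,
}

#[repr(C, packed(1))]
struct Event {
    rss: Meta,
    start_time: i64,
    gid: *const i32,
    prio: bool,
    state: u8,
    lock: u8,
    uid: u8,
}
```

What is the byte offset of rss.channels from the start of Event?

Meta: 0..2  mip_level  (2B, 2-aligned); 2..3  channels  (1B, 1-aligned); 3..4  -- padding (1B); 4..8  pitch  (4B, 4-aligned); sizeof = 8, alignof = 4
0..8  rss  (8B, 1-aligned)
within Meta: channels at 2
0 + 2 = 2

2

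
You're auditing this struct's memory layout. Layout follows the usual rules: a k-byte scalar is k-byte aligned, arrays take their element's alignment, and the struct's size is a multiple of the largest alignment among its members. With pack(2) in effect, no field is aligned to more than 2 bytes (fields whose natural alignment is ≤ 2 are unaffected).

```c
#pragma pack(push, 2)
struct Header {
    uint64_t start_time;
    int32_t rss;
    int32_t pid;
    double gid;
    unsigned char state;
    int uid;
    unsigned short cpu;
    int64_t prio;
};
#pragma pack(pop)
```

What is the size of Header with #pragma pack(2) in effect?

@0: start_time [8B, align 2] → 8
@8: rss [4B, align 2] → 12
@12: pid [4B, align 2] → 16
@16: gid [8B, align 2] → 24
@24: state [1B, align 1] → 25
+1 pad (align 2)
@26: uid [4B, align 2] → 30
@30: cpu [2B, align 2] → 32
@32: prio [8B, align 2] → 40
size 40, align 2

40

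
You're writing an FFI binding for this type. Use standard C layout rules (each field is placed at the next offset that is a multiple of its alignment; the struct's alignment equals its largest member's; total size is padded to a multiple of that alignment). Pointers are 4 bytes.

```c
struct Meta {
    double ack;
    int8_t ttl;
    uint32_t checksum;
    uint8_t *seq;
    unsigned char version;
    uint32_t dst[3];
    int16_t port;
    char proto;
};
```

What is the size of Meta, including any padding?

40

ack at 0 (size 8, align 8) → ends 8
ttl at 8 (size 1, align 1) → ends 9
pad 3 to align 4 for checksum
checksum at 12 (size 4, align 4) → ends 16
seq at 16 (size 4, align 4) → ends 20
version at 20 (size 1, align 1) → ends 21
pad 3 to align 4 for dst
dst at 24 (size 12, align 4) → ends 36
port at 36 (size 2, align 2) → ends 38
proto at 38 (size 1, align 1) → ends 39
tail pad 1 to reach multiple of 8
total 40 bytes, alignment 8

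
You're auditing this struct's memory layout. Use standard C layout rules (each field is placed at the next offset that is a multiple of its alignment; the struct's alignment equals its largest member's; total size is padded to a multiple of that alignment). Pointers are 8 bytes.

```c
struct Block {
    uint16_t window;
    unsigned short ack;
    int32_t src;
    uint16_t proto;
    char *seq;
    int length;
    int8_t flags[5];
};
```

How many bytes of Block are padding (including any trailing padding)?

0..2  window  (2B, 2-aligned)
2..4  ack  (2B, 2-aligned)
4..8  src  (4B, 4-aligned)
8..10  proto  (2B, 2-aligned)
10..16  -- padding (6B)
16..24  seq  (8B, 8-aligned)
24..28  length  (4B, 4-aligned)
28..33  flags  (5B, 1-aligned)
33..40  -- tail padding (7B)
sizeof = 40, alignof = 8
data bytes 27, size 40 → padding 13

13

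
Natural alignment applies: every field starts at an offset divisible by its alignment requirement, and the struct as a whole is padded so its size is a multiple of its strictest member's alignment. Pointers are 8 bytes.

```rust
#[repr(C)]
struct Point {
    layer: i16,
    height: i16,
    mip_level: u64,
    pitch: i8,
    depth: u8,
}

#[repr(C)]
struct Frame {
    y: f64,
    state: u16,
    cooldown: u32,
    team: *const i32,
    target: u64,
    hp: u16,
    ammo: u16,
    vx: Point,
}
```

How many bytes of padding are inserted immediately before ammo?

0

Point: 0..2  layer  (2B, 2-aligned); 2..4  height  (2B, 2-aligned); 4..8  -- padding (4B); 8..16  mip_level  (8B, 8-aligned); 16..17  pitch  (1B, 1-aligned); 17..18  depth  (1B, 1-aligned); 18..24  -- tail padding (6B); sizeof = 24, alignof = 8
0..8  y  (8B, 8-aligned)
8..10  state  (2B, 2-aligned)
10..12  -- padding (2B)
12..16  cooldown  (4B, 4-aligned)
16..24  team  (8B, 8-aligned)
24..32  target  (8B, 8-aligned)
32..34  hp  (2B, 2-aligned)
34..36  ammo  (2B, 2-aligned)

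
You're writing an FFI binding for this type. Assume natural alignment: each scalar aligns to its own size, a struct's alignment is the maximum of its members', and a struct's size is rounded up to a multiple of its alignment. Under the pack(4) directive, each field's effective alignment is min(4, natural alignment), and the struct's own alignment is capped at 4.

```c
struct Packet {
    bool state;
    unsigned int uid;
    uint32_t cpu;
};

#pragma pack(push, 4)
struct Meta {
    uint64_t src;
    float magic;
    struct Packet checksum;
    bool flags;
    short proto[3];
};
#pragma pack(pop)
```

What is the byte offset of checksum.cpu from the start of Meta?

Packet: state at 0 (size 1, align 1) → ends 1; pad 3 to align 4 for uid; uid at 4 (size 4, align 4) → ends 8; cpu at 8 (size 4, align 4) → ends 12; total 12 bytes, alignment 4
src at 0 (size 8, align 4) → ends 8
magic at 8 (size 4, align 4) → ends 12
checksum at 12 (size 12, align 4) → ends 24
within Packet: cpu at 8
12 + 8 = 20

20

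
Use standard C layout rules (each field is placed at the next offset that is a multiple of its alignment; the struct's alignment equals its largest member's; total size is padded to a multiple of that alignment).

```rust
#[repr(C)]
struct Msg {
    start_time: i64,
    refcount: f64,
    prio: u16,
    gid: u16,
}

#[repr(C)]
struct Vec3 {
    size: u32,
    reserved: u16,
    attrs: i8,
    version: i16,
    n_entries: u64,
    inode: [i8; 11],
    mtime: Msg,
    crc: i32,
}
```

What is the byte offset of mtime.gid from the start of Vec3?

58

Msg: 0..8  start_time  (8B, 8-aligned); 8..16  refcount  (8B, 8-aligned); 16..18  prio  (2B, 2-aligned); 18..20  gid  (2B, 2-aligned); 20..24  -- tail padding (4B); sizeof = 24, alignof = 8
0..4  size  (4B, 4-aligned)
4..6  reserved  (2B, 2-aligned)
6..7  attrs  (1B, 1-aligned)
7..8  -- padding (1B)
8..10  version  (2B, 2-aligned)
10..16  -- padding (6B)
16..24  n_entries  (8B, 8-aligned)
24..35  inode  (11B, 1-aligned)
35..40  -- padding (5B)
40..64  mtime  (24B, 8-aligned)
within Msg: gid at 18
40 + 18 = 58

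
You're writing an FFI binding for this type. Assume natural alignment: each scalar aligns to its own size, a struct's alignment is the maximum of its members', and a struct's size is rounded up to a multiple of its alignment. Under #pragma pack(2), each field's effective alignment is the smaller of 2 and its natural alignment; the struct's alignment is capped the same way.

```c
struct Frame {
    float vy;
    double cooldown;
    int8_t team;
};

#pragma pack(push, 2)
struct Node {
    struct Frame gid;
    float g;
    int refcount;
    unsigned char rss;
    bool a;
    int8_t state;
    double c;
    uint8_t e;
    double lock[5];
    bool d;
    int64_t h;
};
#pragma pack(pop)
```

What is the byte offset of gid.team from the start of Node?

Frame: 0..4  vy  (4B, 4-aligned); 4..8  -- padding (4B); 8..16  cooldown  (8B, 8-aligned); 16..17  team  (1B, 1-aligned); 17..24  -- tail padding (7B); sizeof = 24, alignof = 8
0..24  gid  (24B, 2-aligned)
within Frame: team at 16
0 + 16 = 16

16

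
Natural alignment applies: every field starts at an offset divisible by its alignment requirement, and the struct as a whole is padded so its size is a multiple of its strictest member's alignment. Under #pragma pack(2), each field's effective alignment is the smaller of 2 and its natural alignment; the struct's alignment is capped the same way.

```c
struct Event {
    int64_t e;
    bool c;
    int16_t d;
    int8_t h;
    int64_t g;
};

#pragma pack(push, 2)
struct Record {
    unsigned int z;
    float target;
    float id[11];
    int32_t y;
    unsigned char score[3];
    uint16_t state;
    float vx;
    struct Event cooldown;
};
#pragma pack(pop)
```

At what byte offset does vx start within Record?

Event: e at 0 (size 8, align 8) → ends 8; c at 8 (size 1, align 1) → ends 9; pad 1 to align 2 for d; d at 10 (size 2, align 2) → ends 12; h at 12 (size 1, align 1) → ends 13; pad 3 to align 8 for g; g at 16 (size 8, align 8) → ends 24; total 24 bytes, alignment 8
z at 0 (size 4, align 2) → ends 4
target at 4 (size 4, align 2) → ends 8
id at 8 (size 44, align 2) → ends 52
y at 52 (size 4, align 2) → ends 56
score at 56 (size 3, align 1) → ends 59
pad 1 to align 2 for state
state at 60 (size 2, align 2) → ends 62
vx at 62 (size 4, align 2) → ends 66

62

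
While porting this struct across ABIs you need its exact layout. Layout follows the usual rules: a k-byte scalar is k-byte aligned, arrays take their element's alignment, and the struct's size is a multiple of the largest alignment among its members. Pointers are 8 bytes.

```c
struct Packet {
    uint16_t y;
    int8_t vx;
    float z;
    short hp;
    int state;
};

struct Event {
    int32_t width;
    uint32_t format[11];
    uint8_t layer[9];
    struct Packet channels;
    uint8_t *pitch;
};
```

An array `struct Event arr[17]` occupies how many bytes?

Packet: @0: y [2B, align 2] → 2; @2: vx [1B, align 1] → 3; +1 pad (align 4); @4: z [4B, align 4] → 8; @8: hp [2B, align 2] → 10; +2 pad (align 4); @12: state [4B, align 4] → 16; size 16, align 4
@0: width [4B, align 4] → 4
@4: format [44B, align 4] → 48
@48: layer [9B, align 1] → 57
+3 pad (align 4)
@60: channels [16B, align 4] → 76
+4 pad (align 8)
@80: pitch [8B, align 8] → 88
size 88, align 8
array of 17: 17 × 88 = 1496

1496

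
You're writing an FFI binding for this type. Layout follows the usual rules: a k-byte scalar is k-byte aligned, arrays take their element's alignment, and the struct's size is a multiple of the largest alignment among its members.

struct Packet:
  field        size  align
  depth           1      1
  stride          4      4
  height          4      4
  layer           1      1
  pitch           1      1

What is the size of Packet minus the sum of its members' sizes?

@0: depth [1B, align 1] → 1
+3 pad (align 4)
@4: stride [4B, align 4] → 8
@8: height [4B, align 4] → 12
@12: layer [1B, align 1] → 13
@13: pitch [1B, align 1] → 14
+2 tail pad (align 4)
size 16, align 4
data bytes 11, size 16 → padding 5

5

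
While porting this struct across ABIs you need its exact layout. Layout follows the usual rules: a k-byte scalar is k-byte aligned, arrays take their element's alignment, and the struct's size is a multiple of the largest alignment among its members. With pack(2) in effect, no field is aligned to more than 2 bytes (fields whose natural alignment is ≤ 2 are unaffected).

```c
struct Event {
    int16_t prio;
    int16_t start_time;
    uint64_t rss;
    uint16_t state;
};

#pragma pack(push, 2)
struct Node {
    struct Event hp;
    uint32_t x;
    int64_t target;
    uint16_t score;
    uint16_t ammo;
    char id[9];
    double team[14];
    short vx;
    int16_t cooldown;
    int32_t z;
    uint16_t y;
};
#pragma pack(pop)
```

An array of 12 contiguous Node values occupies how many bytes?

2064

Event: 0..2  prio  (2B, 2-aligned); 2..4  start_time  (2B, 2-aligned); 4..8  -- padding (4B); 8..16  rss  (8B, 8-aligned); 16..18  state  (2B, 2-aligned); 18..24  -- tail padding (6B); sizeof = 24, alignof = 8
0..24  hp  (24B, 2-aligned)
24..28  x  (4B, 2-aligned)
28..36  target  (8B, 2-aligned)
36..38  score  (2B, 2-aligned)
38..40  ammo  (2B, 2-aligned)
40..49  id  (9B, 1-aligned)
49..50  -- padding (1B)
50..162  team  (112B, 2-aligned)
162..164  vx  (2B, 2-aligned)
164..166  cooldown  (2B, 2-aligned)
166..170  z  (4B, 2-aligned)
170..172  y  (2B, 2-aligned)
sizeof = 172, alignof = 2
array of 12: 12 × 172 = 2064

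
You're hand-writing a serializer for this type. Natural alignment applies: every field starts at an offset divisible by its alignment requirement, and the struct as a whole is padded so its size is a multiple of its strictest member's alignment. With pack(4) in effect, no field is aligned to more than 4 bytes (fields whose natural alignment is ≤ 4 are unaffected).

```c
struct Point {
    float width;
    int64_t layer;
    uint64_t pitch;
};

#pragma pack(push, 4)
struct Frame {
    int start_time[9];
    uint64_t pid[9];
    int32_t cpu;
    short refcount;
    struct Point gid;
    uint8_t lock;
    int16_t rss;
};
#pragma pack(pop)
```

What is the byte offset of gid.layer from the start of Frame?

124

Point: @0: width [4B, align 4] → 4; +4 pad (align 8); @8: layer [8B, align 8] → 16; @16: pitch [8B, align 8] → 24; size 24, align 8
@0: start_time [36B, align 4] → 36
@36: pid [72B, align 4] → 108
@108: cpu [4B, align 4] → 112
@112: refcount [2B, align 2] → 114
+2 pad (align 4)
@116: gid [24B, align 4] → 140
within Point: layer at 8
116 + 8 = 124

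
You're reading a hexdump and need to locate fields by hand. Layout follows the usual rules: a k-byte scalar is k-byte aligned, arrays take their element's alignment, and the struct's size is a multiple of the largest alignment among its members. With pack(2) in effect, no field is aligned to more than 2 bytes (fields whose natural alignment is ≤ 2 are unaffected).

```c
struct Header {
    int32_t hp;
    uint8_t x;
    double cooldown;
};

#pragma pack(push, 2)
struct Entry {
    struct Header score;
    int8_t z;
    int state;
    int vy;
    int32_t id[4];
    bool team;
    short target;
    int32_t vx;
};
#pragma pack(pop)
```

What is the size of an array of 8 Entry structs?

400

Header: hp at 0 (size 4, align 4) → ends 4; x at 4 (size 1, align 1) → ends 5; pad 3 to align 8 for cooldown; cooldown at 8 (size 8, align 8) → ends 16; total 16 bytes, alignment 8
score at 0 (size 16, align 2) → ends 16
z at 16 (size 1, align 1) → ends 17
pad 1 to align 2 for state
state at 18 (size 4, align 2) → ends 22
vy at 22 (size 4, align 2) → ends 26
id at 26 (size 16, align 2) → ends 42
team at 42 (size 1, align 1) → ends 43
pad 1 to align 2 for target
target at 44 (size 2, align 2) → ends 46
vx at 46 (size 4, align 2) → ends 50
total 50 bytes, alignment 2
array of 8: 8 × 50 = 400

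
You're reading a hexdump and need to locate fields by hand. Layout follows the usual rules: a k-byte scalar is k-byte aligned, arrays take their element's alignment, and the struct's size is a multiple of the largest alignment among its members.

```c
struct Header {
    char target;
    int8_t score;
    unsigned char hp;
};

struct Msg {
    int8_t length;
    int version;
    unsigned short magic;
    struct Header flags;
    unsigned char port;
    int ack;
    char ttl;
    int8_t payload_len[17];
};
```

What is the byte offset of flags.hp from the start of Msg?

Header: @0: target [1B, align 1] → 1; @1: score [1B, align 1] → 2; @2: hp [1B, align 1] → 3; size 3, align 1
@0: length [1B, align 1] → 1
+3 pad (align 4)
@4: version [4B, align 4] → 8
@8: magic [2B, align 2] → 10
@10: flags [3B, align 1] → 13
within Header: hp at 2
10 + 2 = 12

12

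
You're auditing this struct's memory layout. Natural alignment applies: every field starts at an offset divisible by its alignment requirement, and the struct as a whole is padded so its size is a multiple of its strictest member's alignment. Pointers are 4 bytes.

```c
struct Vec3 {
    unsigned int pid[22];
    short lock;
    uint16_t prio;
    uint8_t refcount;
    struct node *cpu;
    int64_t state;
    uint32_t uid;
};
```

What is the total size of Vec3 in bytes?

120

pid at 0 (size 88, align 4) → ends 88
lock at 88 (size 2, align 2) → ends 90
prio at 90 (size 2, align 2) → ends 92
refcount at 92 (size 1, align 1) → ends 93
pad 3 to align 4 for cpu
cpu at 96 (size 4, align 4) → ends 100
pad 4 to align 8 for state
state at 104 (size 8, align 8) → ends 112
uid at 112 (size 4, align 4) → ends 116
tail pad 4 to reach multiple of 8
total 120 bytes, alignment 8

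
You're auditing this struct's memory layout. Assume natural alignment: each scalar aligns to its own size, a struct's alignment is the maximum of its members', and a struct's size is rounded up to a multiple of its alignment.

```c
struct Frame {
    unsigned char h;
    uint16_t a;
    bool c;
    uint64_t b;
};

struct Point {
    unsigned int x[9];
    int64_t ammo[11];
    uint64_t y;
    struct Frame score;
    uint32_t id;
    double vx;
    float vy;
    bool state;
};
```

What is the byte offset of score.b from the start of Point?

Frame: 0..1  h  (1B, 1-aligned); 1..2  -- padding (1B); 2..4  a  (2B, 2-aligned); 4..5  c  (1B, 1-aligned); 5..8  -- padding (3B); 8..16  b  (8B, 8-aligned); sizeof = 16, alignof = 8
0..36  x  (36B, 4-aligned)
36..40  -- padding (4B)
40..128  ammo  (88B, 8-aligned)
128..136  y  (8B, 8-aligned)
136..152  score  (16B, 8-aligned)
within Frame: b at 8
136 + 8 = 144

144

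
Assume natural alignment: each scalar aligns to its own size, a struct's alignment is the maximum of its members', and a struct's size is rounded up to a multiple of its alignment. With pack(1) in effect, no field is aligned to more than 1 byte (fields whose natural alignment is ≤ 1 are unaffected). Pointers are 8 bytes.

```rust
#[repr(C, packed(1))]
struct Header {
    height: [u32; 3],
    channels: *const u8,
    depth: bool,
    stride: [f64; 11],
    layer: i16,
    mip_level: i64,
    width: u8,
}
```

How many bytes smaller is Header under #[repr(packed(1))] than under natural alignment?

24

natural layout:
  @0: height [12B, align 4] → 12
  +4 pad (align 8)
  @16: channels [8B, align 8] → 24
  @24: depth [1B, align 1] → 25
  +7 pad (align 8)
  @32: stride [88B, align 8] → 120
  @120: layer [2B, align 2] → 122
  +6 pad (align 8)
  @128: mip_level [8B, align 8] → 136
  @136: width [1B, align 1] → 137
  +7 tail pad (align 8)
  size 144, align 8
packed(1) layout:
  @0: height [12B, align 1] → 12
  @12: channels [8B, align 1] → 20
  @20: depth [1B, align 1] → 21
  @21: stride [88B, align 1] → 109
  @109: layer [2B, align 1] → 111
  @111: mip_level [8B, align 1] → 119
  @119: width [1B, align 1] → 120
  size 120, align 1
144 − 120 = 24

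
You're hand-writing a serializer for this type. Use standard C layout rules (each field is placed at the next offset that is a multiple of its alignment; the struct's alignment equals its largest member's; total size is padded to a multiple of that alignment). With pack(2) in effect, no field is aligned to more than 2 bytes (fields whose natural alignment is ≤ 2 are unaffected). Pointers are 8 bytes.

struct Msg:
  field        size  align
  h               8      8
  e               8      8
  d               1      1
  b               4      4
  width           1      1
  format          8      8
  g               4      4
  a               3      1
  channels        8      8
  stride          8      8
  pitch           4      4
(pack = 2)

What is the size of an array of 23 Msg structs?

1380

0..8  h  (8B, 2-aligned)
8..16  e  (8B, 2-aligned)
16..17  d  (1B, 1-aligned)
17..18  -- padding (1B)
18..22  b  (4B, 2-aligned)
22..23  width  (1B, 1-aligned)
23..24  -- padding (1B)
24..32  format  (8B, 2-aligned)
32..36  g  (4B, 2-aligned)
36..39  a  (3B, 1-aligned)
39..40  -- padding (1B)
40..48  channels  (8B, 2-aligned)
48..56  stride  (8B, 2-aligned)
56..60  pitch  (4B, 2-aligned)
sizeof = 60, alignof = 2
array of 23: 23 × 60 = 1380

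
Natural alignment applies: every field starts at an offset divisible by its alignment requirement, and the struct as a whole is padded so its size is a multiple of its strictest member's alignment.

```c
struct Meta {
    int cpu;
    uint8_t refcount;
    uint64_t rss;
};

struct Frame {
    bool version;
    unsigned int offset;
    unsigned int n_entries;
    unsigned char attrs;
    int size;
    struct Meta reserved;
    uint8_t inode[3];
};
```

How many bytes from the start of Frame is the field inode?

40

Meta: cpu at 0 (size 4, align 4) → ends 4; refcount at 4 (size 1, align 1) → ends 5; pad 3 to align 8 for rss; rss at 8 (size 8, align 8) → ends 16; total 16 bytes, alignment 8
version at 0 (size 1, align 1) → ends 1
pad 3 to align 4 for offset
offset at 4 (size 4, align 4) → ends 8
n_entries at 8 (size 4, align 4) → ends 12
attrs at 12 (size 1, align 1) → ends 13
pad 3 to align 4 for size
size at 16 (size 4, align 4) → ends 20
pad 4 to align 8 for reserved
reserved at 24 (size 16, align 8) → ends 40
inode at 40 (size 3, align 1) → ends 43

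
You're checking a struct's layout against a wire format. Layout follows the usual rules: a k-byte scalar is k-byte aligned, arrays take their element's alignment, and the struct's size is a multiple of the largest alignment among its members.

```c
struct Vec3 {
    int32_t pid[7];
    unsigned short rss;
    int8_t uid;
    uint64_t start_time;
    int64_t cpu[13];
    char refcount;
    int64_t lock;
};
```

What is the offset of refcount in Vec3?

144

pid at 0 (size 28, align 4) → ends 28
rss at 28 (size 2, align 2) → ends 30
uid at 30 (size 1, align 1) → ends 31
pad 1 to align 8 for start_time
start_time at 32 (size 8, align 8) → ends 40
cpu at 40 (size 104, align 8) → ends 144
refcount at 144 (size 1, align 1) → ends 145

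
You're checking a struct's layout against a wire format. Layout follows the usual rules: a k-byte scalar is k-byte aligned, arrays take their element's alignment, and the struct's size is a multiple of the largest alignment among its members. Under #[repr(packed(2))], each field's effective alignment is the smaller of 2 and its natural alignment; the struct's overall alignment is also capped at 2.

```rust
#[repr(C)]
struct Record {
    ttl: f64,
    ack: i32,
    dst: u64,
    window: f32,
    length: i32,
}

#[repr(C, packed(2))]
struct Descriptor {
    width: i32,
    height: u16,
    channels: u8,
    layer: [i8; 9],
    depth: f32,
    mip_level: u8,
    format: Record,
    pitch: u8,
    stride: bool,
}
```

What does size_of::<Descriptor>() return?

Record: ttl at 0 (size 8, align 8) → ends 8; ack at 8 (size 4, align 4) → ends 12; pad 4 to align 8 for dst; dst at 16 (size 8, align 8) → ends 24; window at 24 (size 4, align 4) → ends 28; length at 28 (size 4, align 4) → ends 32; total 32 bytes, alignment 8
width at 0 (size 4, align 2) → ends 4
height at 4 (size 2, align 2) → ends 6
channels at 6 (size 1, align 1) → ends 7
layer at 7 (size 9, align 1) → ends 16
depth at 16 (size 4, align 2) → ends 20
mip_level at 20 (size 1, align 1) → ends 21
pad 1 to align 2 for format
format at 22 (size 32, align 2) → ends 54
pitch at 54 (size 1, align 1) → ends 55
stride at 55 (size 1, align 1) → ends 56
total 56 bytes, alignment 2

56 bytes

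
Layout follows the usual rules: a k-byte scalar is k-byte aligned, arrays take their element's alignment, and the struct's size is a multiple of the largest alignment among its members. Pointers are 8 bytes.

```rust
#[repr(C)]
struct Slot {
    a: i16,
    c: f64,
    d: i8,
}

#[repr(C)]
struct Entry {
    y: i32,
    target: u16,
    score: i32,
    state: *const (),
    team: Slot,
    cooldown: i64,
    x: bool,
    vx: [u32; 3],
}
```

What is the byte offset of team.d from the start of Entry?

Slot: a at 0 (size 2, align 2) → ends 2; pad 6 to align 8 for c; c at 8 (size 8, align 8) → ends 16; d at 16 (size 1, align 1) → ends 17; tail pad 7 to reach multiple of 8; total 24 bytes, alignment 8
y at 0 (size 4, align 4) → ends 4
target at 4 (size 2, align 2) → ends 6
pad 2 to align 4 for score
score at 8 (size 4, align 4) → ends 12
pad 4 to align 8 for state
state at 16 (size 8, align 8) → ends 24
team at 24 (size 24, align 8) → ends 48
within Slot: d at 16
24 + 16 = 40

40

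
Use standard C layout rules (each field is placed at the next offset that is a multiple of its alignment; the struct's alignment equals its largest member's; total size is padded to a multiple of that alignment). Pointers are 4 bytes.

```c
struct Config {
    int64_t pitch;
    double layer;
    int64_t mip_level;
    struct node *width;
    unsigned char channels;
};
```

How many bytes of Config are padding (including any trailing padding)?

3

0..8  pitch  (8B, 8-aligned)
8..16  layer  (8B, 8-aligned)
16..24  mip_level  (8B, 8-aligned)
24..28  width  (4B, 4-aligned)
28..29  channels  (1B, 1-aligned)
29..32  -- tail padding (3B)
sizeof = 32, alignof = 8
data bytes 29, size 32 → padding 3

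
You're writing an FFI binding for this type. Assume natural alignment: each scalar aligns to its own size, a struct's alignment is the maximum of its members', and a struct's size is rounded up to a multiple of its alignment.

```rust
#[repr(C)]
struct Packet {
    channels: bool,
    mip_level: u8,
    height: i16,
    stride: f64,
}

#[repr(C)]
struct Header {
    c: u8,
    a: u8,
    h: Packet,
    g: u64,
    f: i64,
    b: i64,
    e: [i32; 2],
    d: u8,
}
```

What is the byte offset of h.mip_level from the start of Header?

Packet: @0: channels [1B, align 1] → 1; @1: mip_level [1B, align 1] → 2; @2: height [2B, align 2] → 4; +4 pad (align 8); @8: stride [8B, align 8] → 16; size 16, align 8
@0: c [1B, align 1] → 1
@1: a [1B, align 1] → 2
+6 pad (align 8)
@8: h [16B, align 8] → 24
within Packet: mip_level at 1
8 + 1 = 9

9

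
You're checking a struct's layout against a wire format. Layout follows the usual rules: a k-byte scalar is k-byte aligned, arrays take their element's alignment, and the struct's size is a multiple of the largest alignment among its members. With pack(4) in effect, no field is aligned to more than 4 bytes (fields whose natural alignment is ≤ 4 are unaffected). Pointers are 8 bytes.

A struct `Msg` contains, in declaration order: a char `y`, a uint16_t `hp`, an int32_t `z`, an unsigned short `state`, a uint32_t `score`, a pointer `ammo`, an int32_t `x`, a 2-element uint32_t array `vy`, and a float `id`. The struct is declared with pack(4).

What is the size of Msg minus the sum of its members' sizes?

3

y at 0 (size 1, align 1) → ends 1
pad 1 to align 2 for hp
hp at 2 (size 2, align 2) → ends 4
z at 4 (size 4, align 4) → ends 8
state at 8 (size 2, align 2) → ends 10
pad 2 to align 4 for score
score at 12 (size 4, align 4) → ends 16
ammo at 16 (size 8, align 4) → ends 24
x at 24 (size 4, align 4) → ends 28
vy at 28 (size 8, align 4) → ends 36
id at 36 (size 4, align 4) → ends 40
total 40 bytes, alignment 4
data bytes 37, size 40 → padding 3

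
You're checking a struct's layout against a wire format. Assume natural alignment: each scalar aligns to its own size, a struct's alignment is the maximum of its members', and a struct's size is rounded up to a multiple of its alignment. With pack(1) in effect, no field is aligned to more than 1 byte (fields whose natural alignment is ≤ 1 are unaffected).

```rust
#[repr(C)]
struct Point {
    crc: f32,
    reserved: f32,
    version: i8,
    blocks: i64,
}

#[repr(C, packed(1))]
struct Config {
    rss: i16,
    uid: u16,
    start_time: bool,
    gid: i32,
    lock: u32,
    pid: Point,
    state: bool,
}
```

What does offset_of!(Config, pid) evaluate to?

13

Point: crc at 0 (size 4, align 4) → ends 4; reserved at 4 (size 4, align 4) → ends 8; version at 8 (size 1, align 1) → ends 9; pad 7 to align 8 for blocks; blocks at 16 (size 8, align 8) → ends 24; total 24 bytes, alignment 8
rss at 0 (size 2, align 1) → ends 2
uid at 2 (size 2, align 1) → ends 4
start_time at 4 (size 1, align 1) → ends 5
gid at 5 (size 4, align 1) → ends 9
lock at 9 (size 4, align 1) → ends 13
pid at 13 (size 24, align 1) → ends 37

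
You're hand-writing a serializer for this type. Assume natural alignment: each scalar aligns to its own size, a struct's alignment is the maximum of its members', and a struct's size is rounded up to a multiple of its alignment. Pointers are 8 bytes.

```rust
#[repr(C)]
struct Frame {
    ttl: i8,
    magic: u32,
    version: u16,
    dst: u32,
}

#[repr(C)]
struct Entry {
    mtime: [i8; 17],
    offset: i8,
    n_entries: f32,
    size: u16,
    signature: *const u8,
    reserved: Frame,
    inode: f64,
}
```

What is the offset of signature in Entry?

32

Frame: 0..1  ttl  (1B, 1-aligned); 1..4  -- padding (3B); 4..8  magic  (4B, 4-aligned); 8..10  version  (2B, 2-aligned); 10..12  -- padding (2B); 12..16  dst  (4B, 4-aligned); sizeof = 16, alignof = 4
0..17  mtime  (17B, 1-aligned)
17..18  offset  (1B, 1-aligned)
18..20  -- padding (2B)
20..24  n_entries  (4B, 4-aligned)
24..26  size  (2B, 2-aligned)
26..32  -- padding (6B)
32..40  signature  (8B, 8-aligned)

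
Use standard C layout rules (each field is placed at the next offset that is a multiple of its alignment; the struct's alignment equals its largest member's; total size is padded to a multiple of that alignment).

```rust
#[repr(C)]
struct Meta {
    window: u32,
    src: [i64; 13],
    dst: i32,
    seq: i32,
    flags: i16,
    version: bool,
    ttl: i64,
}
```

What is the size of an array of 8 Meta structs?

window at 0 (size 4, align 4) → ends 4
pad 4 to align 8 for src
src at 8 (size 104, align 8) → ends 112
dst at 112 (size 4, align 4) → ends 116
seq at 116 (size 4, align 4) → ends 120
flags at 120 (size 2, align 2) → ends 122
version at 122 (size 1, align 1) → ends 123
pad 5 to align 8 for ttl
ttl at 128 (size 8, align 8) → ends 136
total 136 bytes, alignment 8
array of 8: 8 × 136 = 1088

1088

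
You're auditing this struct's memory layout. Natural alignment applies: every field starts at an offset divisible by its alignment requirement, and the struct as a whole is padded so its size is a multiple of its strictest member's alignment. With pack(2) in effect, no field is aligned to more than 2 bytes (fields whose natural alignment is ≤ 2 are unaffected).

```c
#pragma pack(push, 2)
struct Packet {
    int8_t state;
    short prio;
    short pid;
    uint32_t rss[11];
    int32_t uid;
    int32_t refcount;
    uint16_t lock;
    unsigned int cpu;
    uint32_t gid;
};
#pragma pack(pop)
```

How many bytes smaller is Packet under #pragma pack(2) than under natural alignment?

4

natural layout:
  @0: state [1B, align 1] → 1
  +1 pad (align 2)
  @2: prio [2B, align 2] → 4
  @4: pid [2B, align 2] → 6
  +2 pad (align 4)
  @8: rss [44B, align 4] → 52
  @52: uid [4B, align 4] → 56
  @56: refcount [4B, align 4] → 60
  @60: lock [2B, align 2] → 62
  +2 pad (align 4)
  @64: cpu [4B, align 4] → 68
  @68: gid [4B, align 4] → 72
  size 72, align 4
packed(2) layout:
  @0: state [1B, align 1] → 1
  +1 pad (align 2)
  @2: prio [2B, align 2] → 4
  @4: pid [2B, align 2] → 6
  @6: rss [44B, align 2] → 50
  @50: uid [4B, align 2] → 54
  @54: refcount [4B, align 2] → 58
  @58: lock [2B, align 2] → 60
  @60: cpu [4B, align 2] → 64
  @64: gid [4B, align 2] → 68
  size 68, align 2
72 − 68 = 4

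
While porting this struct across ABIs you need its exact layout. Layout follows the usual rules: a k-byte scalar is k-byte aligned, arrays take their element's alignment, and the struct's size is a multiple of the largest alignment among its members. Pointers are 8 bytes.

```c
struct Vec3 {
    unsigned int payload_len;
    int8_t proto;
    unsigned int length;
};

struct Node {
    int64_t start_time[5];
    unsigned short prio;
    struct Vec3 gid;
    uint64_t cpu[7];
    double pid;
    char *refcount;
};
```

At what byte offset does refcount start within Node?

Vec3: @0: payload_len [4B, align 4] → 4; @4: proto [1B, align 1] → 5; +3 pad (align 4); @8: length [4B, align 4] → 12; size 12, align 4
@0: start_time [40B, align 8] → 40
@40: prio [2B, align 2] → 42
+2 pad (align 4)
@44: gid [12B, align 4] → 56
@56: cpu [56B, align 8] → 112
@112: pid [8B, align 8] → 120
@120: refcount [8B, align 8] → 128

120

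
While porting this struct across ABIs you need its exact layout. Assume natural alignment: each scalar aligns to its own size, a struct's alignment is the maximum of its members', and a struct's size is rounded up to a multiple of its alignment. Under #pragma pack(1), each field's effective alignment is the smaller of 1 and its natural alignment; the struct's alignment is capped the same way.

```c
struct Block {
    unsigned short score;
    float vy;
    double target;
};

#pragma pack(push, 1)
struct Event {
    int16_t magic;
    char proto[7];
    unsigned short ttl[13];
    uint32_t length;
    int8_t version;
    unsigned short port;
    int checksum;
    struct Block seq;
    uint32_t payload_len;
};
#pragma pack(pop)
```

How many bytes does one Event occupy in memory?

66 bytes

Block: 0..2  score  (2B, 2-aligned); 2..4  -- padding (2B); 4..8  vy  (4B, 4-aligned); 8..16  target  (8B, 8-aligned); sizeof = 16, alignof = 8
0..2  magic  (2B, 1-aligned)
2..9  proto  (7B, 1-aligned)
9..35  ttl  (26B, 1-aligned)
35..39  length  (4B, 1-aligned)
39..40  version  (1B, 1-aligned)
40..42  port  (2B, 1-aligned)
42..46  checksum  (4B, 1-aligned)
46..62  seq  (16B, 1-aligned)
62..66  payload_len  (4B, 1-aligned)
sizeof = 66, alignof = 1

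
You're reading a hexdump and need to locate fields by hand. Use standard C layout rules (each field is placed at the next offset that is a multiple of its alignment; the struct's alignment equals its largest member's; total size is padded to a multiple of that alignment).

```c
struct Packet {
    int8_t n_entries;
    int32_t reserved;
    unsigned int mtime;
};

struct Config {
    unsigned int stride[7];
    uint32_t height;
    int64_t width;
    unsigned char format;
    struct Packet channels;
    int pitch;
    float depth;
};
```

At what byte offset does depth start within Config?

60

Packet: @0: n_entries [1B, align 1] → 1; +3 pad (align 4); @4: reserved [4B, align 4] → 8; @8: mtime [4B, align 4] → 12; size 12, align 4
@0: stride [28B, align 4] → 28
@28: height [4B, align 4] → 32
@32: width [8B, align 8] → 40
@40: format [1B, align 1] → 41
+3 pad (align 4)
@44: channels [12B, align 4] → 56
@56: pitch [4B, align 4] → 60
@60: depth [4B, align 4] → 64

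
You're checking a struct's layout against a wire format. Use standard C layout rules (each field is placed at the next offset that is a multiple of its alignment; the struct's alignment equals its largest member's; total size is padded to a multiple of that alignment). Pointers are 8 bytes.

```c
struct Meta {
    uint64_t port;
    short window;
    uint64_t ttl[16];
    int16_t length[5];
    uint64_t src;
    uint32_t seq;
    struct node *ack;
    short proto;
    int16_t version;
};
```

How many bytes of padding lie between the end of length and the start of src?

6

0..8  port  (8B, 8-aligned)
8..10  window  (2B, 2-aligned)
10..16  -- padding (6B)
16..144  ttl  (128B, 8-aligned)
144..154  length  (10B, 2-aligned)
154..160  -- padding (6B)
160..168  src  (8B, 8-aligned)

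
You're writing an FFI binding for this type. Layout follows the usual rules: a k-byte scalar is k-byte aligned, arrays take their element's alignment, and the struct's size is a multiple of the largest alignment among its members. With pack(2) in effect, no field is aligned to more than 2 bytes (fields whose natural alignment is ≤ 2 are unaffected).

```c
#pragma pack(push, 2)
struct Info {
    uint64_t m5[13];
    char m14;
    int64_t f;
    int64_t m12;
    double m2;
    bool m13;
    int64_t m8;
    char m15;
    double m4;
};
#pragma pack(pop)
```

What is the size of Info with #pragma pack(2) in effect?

0..104  m5  (104B, 2-aligned)
104..105  m14  (1B, 1-aligned)
105..106  -- padding (1B)
106..114  f  (8B, 2-aligned)
114..122  m12  (8B, 2-aligned)
122..130  m2  (8B, 2-aligned)
130..131  m13  (1B, 1-aligned)
131..132  -- padding (1B)
132..140  m8  (8B, 2-aligned)
140..141  m15  (1B, 1-aligned)
141..142  -- padding (1B)
142..150  m4  (8B, 2-aligned)
sizeof = 150, alignof = 2

150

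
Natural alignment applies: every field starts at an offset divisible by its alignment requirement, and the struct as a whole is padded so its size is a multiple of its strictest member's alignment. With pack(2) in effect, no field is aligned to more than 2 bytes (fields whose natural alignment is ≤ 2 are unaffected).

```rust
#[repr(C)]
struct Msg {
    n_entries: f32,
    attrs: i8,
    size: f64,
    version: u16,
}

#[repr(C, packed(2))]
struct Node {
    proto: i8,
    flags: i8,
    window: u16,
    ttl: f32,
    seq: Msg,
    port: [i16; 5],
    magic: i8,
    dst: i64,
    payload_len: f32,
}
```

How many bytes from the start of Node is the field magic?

42

Msg: n_entries at 0 (size 4, align 4) → ends 4; attrs at 4 (size 1, align 1) → ends 5; pad 3 to align 8 for size; size at 8 (size 8, align 8) → ends 16; version at 16 (size 2, align 2) → ends 18; tail pad 6 to reach multiple of 8; total 24 bytes, alignment 8
proto at 0 (size 1, align 1) → ends 1
flags at 1 (size 1, align 1) → ends 2
window at 2 (size 2, align 2) → ends 4
ttl at 4 (size 4, align 2) → ends 8
seq at 8 (size 24, align 2) → ends 32
port at 32 (size 10, align 2) → ends 42
magic at 42 (size 1, align 1) → ends 43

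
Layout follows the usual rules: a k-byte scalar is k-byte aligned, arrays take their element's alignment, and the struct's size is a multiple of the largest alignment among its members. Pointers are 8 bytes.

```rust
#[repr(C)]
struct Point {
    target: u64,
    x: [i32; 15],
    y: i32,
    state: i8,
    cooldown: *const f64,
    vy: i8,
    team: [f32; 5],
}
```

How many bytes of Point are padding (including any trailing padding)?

10

target at 0 (size 8, align 8) → ends 8
x at 8 (size 60, align 4) → ends 68
y at 68 (size 4, align 4) → ends 72
state at 72 (size 1, align 1) → ends 73
pad 7 to align 8 for cooldown
cooldown at 80 (size 8, align 8) → ends 88
vy at 88 (size 1, align 1) → ends 89
pad 3 to align 4 for team
team at 92 (size 20, align 4) → ends 112
total 112 bytes, alignment 8
data bytes 102, size 112 → padding 10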